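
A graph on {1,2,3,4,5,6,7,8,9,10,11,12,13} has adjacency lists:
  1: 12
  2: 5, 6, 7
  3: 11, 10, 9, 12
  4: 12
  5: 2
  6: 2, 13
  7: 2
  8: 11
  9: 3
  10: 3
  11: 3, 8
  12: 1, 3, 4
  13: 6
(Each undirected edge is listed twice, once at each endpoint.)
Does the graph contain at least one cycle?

The graph has 13 vertices, 11 edges, and 2 connected components.
Since 11 = 13 - 2, the graph is a forest and contains no cycle.

No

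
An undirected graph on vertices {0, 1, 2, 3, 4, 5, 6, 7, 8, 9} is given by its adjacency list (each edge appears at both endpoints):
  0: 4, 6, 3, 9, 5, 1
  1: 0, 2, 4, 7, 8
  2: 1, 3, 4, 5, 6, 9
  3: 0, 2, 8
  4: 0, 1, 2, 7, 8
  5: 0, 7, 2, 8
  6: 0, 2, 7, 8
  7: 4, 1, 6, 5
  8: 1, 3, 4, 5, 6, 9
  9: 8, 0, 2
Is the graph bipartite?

No

The cycle 4-1-0-4 has length 3, which is odd, so the graph is not bipartite.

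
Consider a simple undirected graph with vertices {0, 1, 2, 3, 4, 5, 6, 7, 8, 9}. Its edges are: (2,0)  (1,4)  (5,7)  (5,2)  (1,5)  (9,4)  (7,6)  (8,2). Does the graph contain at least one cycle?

The graph has 10 vertices, 8 edges, and 2 connected components.
A forest on 10 vertices with 2 components has exactly 8 edges, which matches — so no cycle.

No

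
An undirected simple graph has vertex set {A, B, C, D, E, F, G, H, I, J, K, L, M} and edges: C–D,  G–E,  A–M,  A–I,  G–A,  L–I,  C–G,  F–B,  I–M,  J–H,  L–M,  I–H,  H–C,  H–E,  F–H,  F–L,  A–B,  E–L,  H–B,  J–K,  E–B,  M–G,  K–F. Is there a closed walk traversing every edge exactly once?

No

Degrees: A:4, B:4, C:3, D:1, E:4, F:4, G:4, H:6, I:4, J:2, K:2, L:4, M:4
C, D have odd degree; an Eulerian circuit needs every degree to be even, so none exists.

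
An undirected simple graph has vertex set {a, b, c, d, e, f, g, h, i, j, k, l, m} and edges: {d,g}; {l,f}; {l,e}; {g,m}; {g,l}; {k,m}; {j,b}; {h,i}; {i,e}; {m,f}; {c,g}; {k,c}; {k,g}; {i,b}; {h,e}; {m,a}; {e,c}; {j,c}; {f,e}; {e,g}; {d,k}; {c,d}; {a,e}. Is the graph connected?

Yes

A breadth-first search from a visits a, m, e, f, g, k, h, c, i, l, d, j, b — all 13 vertices — so the graph is connected.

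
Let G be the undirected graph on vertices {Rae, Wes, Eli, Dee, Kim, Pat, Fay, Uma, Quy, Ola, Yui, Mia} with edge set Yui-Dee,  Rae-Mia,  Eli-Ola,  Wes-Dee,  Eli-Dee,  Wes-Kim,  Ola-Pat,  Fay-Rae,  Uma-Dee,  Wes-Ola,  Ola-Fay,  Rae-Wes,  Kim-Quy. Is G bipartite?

A valid 2-coloring puts {Wes, Eli, Pat, Fay, Uma, Quy, Yui, Mia} on one side and {Rae, Dee, Kim, Ola} on the other; every edge crosses between the two sides.

Yes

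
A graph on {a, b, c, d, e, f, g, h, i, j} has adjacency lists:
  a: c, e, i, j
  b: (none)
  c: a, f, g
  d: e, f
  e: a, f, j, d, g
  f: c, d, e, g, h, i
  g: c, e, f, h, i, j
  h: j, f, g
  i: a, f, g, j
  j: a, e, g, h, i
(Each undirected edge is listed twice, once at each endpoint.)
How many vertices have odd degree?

4

Degrees: a:4, b:0, c:3, d:2, e:5, f:6, g:6, h:3, i:4, j:5
Odd-degree vertices: c, e, h, j.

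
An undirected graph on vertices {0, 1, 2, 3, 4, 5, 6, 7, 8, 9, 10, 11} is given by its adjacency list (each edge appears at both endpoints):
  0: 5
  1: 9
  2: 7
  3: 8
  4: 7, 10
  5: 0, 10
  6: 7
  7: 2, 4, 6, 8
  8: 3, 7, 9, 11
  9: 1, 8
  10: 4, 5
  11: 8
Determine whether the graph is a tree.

Yes

The graph has 12 vertices and 11 edges.
It is connected with exactly 11 edges, hence acyclic — it is a tree.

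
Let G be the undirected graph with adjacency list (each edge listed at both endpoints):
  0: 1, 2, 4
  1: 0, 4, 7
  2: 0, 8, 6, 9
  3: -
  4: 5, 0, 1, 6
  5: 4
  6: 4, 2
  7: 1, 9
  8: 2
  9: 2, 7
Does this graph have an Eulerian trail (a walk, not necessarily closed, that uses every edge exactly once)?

Degrees: 0:3, 1:3, 2:4, 3:0, 4:4, 5:1, 6:2, 7:2, 8:1, 9:2
Odd-degree vertices: 0, 1, 5, 8 (4 total).
An Eulerian trail requires 0 or 2 odd-degree vertices; here there are 4.

No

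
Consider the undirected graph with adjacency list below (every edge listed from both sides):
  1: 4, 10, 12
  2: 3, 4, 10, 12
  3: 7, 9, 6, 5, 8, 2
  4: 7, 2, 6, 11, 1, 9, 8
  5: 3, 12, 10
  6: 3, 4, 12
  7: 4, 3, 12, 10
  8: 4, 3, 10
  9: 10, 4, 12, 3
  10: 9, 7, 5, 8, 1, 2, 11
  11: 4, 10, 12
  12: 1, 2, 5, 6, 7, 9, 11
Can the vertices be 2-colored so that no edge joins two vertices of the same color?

A valid 2-coloring puts {3, 4, 10, 12} on one side and {1, 2, 5, 6, 7, 8, 9, 11} on the other; every edge crosses between the two sides.

Yes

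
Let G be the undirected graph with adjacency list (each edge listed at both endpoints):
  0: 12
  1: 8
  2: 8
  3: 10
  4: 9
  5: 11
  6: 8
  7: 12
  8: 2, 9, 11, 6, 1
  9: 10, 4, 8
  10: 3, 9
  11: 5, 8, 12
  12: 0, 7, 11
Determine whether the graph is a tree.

Yes

The graph has 13 vertices and 12 edges.
Connected and |E| = |V| - 1, which characterizes a tree.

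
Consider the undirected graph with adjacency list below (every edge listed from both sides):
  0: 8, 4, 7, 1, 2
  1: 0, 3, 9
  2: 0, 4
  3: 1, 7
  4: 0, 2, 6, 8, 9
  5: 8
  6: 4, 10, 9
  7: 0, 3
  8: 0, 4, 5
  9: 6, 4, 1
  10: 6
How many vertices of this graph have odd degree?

8

Degrees: 0:5, 1:3, 2:2, 3:2, 4:5, 5:1, 6:3, 7:2, 8:3, 9:3, 10:1
Odd-degree vertices: 0, 1, 4, 5, 6, 8, 9, 10.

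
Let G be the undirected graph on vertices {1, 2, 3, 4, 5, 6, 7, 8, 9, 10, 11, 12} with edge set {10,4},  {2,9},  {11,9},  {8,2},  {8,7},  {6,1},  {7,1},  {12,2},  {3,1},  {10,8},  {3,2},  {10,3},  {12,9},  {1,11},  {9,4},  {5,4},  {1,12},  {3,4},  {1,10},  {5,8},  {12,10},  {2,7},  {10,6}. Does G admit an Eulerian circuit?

No

Degrees: 1:6, 2:5, 3:4, 4:4, 5:2, 6:2, 7:3, 8:4, 9:4, 10:6, 11:2, 12:4
Vertices with odd degree: 2, 7. An Eulerian circuit requires all degrees even.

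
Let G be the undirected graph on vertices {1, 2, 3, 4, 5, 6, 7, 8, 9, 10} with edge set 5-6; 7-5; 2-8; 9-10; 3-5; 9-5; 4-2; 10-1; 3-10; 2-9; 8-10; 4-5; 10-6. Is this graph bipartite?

A valid 2-coloring puts {2, 5, 10} on one side and {1, 3, 4, 6, 7, 8, 9} on the other; every edge crosses between the two sides.

Yes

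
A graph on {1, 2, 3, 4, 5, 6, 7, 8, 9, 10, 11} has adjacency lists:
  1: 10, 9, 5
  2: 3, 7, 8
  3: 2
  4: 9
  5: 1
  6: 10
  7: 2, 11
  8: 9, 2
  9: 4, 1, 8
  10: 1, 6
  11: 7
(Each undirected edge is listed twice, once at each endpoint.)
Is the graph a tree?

The graph has 11 vertices and 10 edges.
It is connected with exactly 10 edges, hence acyclic — it is a tree.

Yes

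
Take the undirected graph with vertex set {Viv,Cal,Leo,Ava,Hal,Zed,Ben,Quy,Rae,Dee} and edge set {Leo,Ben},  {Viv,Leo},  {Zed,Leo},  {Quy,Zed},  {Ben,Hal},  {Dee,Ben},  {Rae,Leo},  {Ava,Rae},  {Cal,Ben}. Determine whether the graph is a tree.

|V| = 10, |E| = 9.
It is connected with exactly 9 edges, hence acyclic — it is a tree.

Yes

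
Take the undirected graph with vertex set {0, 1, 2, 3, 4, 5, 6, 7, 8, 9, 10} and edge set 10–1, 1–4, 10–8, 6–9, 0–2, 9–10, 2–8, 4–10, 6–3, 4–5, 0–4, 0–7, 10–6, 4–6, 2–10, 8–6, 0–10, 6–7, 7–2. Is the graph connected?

Starting from 0 and exploring outward reaches every vertex (0, 2, 7, 4, 10, 8, 6, 1, 5, 9, 3); the graph is connected.

Yes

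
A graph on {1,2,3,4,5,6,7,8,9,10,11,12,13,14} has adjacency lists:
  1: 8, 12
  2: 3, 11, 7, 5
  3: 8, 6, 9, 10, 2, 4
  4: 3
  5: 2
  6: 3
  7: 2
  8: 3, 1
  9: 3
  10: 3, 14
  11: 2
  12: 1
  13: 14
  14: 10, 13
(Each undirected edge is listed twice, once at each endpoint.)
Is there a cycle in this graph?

The graph has 14 vertices, 13 edges, and 1 connected component.
Since 13 = 14 - 1, the graph is a forest and contains no cycle.

No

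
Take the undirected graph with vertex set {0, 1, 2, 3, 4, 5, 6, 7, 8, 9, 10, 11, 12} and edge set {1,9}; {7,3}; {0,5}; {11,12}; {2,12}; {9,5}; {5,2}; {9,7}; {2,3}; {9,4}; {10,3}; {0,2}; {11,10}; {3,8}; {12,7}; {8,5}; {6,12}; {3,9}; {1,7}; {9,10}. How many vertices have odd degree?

Degrees: 0:2, 1:2, 2:4, 3:5, 4:1, 5:4, 6:1, 7:4, 8:2, 9:6, 10:3, 11:2, 12:4
Odd-degree vertices: 3, 4, 6, 10.

4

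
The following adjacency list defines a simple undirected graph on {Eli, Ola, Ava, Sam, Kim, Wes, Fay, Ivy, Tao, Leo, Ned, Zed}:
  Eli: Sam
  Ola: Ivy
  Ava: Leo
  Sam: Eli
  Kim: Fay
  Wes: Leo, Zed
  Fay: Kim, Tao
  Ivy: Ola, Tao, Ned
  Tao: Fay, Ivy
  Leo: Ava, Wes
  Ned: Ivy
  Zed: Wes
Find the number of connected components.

Component: {Eli, Sam}
Component: {Ava, Wes, Leo, Zed}
Component: {Ola, Kim, Fay, Ivy, Tao, Ned}

3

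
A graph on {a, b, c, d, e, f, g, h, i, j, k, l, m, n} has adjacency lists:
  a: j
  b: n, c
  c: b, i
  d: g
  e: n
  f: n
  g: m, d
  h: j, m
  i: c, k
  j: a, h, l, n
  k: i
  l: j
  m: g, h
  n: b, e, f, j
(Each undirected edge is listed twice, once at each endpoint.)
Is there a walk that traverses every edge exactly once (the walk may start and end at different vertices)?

No

Degrees: a:1, b:2, c:2, d:1, e:1, f:1, g:2, h:2, i:2, j:4, k:1, l:1, m:2, n:4
Odd-degree vertices: a, d, e, f, k, l (6 total).
An Eulerian trail requires 0 or 2 odd-degree vertices; here there are 6.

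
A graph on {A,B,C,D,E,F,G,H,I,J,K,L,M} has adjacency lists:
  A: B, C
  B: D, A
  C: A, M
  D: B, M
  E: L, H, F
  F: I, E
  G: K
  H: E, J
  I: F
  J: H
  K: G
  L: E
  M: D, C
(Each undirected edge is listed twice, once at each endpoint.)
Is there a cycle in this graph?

The graph has 13 vertices, 11 edges, and 3 connected components.
Since 11 > 13 - 3, a cycle must exist; for instance A-B-D-M-C-A.

Yes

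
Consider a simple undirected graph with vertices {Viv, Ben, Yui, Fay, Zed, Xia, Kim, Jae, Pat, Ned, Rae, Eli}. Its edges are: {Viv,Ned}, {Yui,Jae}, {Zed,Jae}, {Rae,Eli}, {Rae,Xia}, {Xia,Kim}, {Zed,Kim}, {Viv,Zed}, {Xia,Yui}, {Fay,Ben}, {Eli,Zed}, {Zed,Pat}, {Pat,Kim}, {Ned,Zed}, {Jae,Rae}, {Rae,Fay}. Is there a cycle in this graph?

The graph has 12 vertices, 16 edges, and 1 connected component.
Since 16 > 12 - 1, a cycle must exist; for instance Zed-Eli-Rae-Jae-Zed.

Yes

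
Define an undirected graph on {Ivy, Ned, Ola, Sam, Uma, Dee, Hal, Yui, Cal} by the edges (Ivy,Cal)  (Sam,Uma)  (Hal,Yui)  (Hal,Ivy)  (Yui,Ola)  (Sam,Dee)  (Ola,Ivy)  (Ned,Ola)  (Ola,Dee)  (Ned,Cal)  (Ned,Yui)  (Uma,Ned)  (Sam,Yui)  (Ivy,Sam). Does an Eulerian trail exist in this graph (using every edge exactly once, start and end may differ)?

Yes

Degrees: Ivy:4, Ned:4, Ola:4, Sam:4, Uma:2, Dee:2, Hal:2, Yui:4, Cal:2
Odd-degree vertices: none (0 total).
With 0 odd-degree vertices and all edges in one connected piece, an Eulerian trail exists.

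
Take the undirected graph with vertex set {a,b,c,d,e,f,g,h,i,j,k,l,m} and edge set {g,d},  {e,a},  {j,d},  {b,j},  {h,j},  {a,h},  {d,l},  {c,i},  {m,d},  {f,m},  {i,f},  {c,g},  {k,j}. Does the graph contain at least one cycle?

The graph has 13 vertices, 13 edges, and 1 connected component.
One cycle is d-m-f-i-c-g-d.

Yes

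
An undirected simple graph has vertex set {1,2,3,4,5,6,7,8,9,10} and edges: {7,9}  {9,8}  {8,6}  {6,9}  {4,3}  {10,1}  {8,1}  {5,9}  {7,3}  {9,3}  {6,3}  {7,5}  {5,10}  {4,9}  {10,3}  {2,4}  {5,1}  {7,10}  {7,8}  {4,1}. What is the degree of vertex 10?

Neighbors of 10: 1, 3, 5, 7.

4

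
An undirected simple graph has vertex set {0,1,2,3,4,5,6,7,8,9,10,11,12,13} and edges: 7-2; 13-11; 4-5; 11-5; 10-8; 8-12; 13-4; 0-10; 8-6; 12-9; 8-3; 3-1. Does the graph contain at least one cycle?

The graph has 14 vertices, 12 edges, and 3 connected components.
Since 12 > 14 - 3, a cycle must exist; for instance 4-5-11-13-4.

Yes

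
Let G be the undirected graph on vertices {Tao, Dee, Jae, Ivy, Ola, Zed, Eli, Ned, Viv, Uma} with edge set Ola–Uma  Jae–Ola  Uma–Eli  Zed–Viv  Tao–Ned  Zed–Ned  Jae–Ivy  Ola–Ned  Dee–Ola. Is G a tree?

The graph has 10 vertices and 9 edges.
Connected and |E| = |V| - 1, which characterizes a tree.

Yes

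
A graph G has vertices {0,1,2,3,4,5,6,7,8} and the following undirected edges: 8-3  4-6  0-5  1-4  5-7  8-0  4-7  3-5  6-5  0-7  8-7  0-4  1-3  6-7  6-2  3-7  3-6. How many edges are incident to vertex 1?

Neighbors of 1: 3, 4.

2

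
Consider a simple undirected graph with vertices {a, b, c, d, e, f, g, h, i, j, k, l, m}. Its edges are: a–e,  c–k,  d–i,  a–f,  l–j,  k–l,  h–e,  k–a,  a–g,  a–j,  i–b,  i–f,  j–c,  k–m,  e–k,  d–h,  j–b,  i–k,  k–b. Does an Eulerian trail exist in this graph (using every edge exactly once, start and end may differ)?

Degrees: a:5, b:3, c:2, d:2, e:3, f:2, g:1, h:2, i:4, j:4, k:7, l:2, m:1
Odd-degree vertices: a, b, e, g, k, m (6 total).
With 6 odd-degree vertices (more than two), no single trail can use every edge.

No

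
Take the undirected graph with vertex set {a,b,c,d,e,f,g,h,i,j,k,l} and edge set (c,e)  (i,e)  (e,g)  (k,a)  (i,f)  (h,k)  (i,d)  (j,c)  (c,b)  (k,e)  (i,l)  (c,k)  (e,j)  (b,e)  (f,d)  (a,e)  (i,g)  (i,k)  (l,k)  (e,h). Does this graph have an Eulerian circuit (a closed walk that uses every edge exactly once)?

Degrees: a:2, b:2, c:4, d:2, e:8, f:2, g:2, h:2, i:6, j:2, k:6, l:2
Every vertex has even degree and the edges form a single connected piece, so an Eulerian circuit exists.

Yes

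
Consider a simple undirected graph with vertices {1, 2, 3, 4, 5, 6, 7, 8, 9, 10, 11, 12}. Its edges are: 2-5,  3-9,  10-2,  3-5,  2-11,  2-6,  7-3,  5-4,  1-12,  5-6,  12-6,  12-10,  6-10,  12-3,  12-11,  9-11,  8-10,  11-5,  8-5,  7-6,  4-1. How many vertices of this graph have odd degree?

2

Degrees: 1:2, 2:4, 3:4, 4:2, 5:6, 6:5, 7:2, 8:2, 9:2, 10:4, 11:4, 12:5
Odd-degree vertices: 6, 12.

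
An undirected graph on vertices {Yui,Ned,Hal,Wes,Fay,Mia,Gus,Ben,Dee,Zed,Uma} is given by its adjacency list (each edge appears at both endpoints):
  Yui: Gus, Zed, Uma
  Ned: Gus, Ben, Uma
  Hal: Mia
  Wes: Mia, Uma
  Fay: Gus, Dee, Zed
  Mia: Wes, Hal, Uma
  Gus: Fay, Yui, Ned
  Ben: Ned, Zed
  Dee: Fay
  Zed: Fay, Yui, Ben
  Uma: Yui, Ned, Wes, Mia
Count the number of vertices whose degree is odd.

Degrees: Yui:3, Ned:3, Hal:1, Wes:2, Fay:3, Mia:3, Gus:3, Ben:2, Dee:1, Zed:3, Uma:4
Odd-degree vertices: Yui, Ned, Hal, Fay, Mia, Gus, Dee, Zed.

8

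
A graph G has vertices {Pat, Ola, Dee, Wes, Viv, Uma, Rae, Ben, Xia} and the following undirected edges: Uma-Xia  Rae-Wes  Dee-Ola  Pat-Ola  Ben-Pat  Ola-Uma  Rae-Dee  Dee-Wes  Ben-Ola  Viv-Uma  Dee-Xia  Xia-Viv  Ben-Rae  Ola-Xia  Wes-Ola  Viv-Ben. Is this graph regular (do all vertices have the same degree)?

Degrees: Pat:2, Ola:6, Dee:4, Wes:3, Viv:3, Uma:3, Rae:3, Ben:4, Xia:4
Degrees are not all equal (e.g. deg(Pat)=2 but deg(Ola)=6); not regular.

No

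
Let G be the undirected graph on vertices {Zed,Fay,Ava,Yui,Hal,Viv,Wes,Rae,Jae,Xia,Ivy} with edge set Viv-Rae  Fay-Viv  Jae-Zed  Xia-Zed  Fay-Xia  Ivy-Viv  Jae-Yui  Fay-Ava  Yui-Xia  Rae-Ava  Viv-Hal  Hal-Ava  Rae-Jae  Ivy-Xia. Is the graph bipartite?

Yes

Partition the vertices as {Ava, Viv, Wes, Jae, Xia} vs {Zed, Fay, Yui, Hal, Rae, Ivy}. Each listed edge has one endpoint in each part, so the graph is bipartite.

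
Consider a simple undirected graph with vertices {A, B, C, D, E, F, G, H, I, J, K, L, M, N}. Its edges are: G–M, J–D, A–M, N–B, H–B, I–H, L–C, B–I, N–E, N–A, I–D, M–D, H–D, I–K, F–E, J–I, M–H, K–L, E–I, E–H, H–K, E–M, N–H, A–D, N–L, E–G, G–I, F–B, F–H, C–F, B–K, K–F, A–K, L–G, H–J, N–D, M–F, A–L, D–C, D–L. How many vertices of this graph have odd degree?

Degrees: A:5, B:5, C:3, D:8, E:6, F:6, G:4, H:9, I:7, J:3, K:6, L:6, M:6, N:6
Odd-degree vertices: A, B, C, H, I, J.

6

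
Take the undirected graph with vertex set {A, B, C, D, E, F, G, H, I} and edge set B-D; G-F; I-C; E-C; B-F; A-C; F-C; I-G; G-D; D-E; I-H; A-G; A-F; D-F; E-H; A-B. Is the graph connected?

Yes

Starting from A and exploring outward reaches every vertex (A, G, F, C, B, I, D, E, H); the graph is connected.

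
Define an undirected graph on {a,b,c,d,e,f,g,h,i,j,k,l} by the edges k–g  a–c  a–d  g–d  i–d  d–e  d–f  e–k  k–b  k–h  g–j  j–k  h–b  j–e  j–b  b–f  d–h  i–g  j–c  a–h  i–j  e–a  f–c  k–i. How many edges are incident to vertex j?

6

Neighbors of j: b, c, e, g, i, k.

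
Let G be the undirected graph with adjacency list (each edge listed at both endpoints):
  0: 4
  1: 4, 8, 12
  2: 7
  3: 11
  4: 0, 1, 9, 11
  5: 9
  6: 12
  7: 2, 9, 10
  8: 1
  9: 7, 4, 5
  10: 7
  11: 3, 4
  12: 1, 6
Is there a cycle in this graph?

The graph has 13 vertices, 12 edges, and 1 connected component.
Since 12 = 13 - 1, the graph is a forest and contains no cycle.

No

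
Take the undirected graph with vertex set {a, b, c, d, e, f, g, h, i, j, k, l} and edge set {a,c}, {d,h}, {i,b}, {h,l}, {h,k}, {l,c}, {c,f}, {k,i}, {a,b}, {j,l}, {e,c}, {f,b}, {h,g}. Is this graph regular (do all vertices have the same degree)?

No

Degrees: a:2, b:3, c:4, d:1, e:1, f:2, g:1, h:4, i:2, j:1, k:2, l:3
Vertex d has degree 1 while c has degree 4, so the graph is not regular.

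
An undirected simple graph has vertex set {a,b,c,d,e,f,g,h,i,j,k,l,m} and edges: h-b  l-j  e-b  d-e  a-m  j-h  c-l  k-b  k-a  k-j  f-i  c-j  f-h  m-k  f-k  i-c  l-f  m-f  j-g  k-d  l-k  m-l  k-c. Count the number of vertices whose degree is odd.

6

Degrees: a:2, b:3, c:4, d:2, e:2, f:5, g:1, h:3, i:2, j:5, k:8, l:5, m:4
Odd-degree vertices: b, f, g, h, j, l.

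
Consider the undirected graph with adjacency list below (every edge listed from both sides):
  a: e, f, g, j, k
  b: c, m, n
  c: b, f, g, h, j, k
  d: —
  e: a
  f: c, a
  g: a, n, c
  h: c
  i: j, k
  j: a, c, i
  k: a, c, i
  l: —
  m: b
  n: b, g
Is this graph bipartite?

Yes

Partition the vertices as {b, d, e, f, g, h, j, k, l} vs {a, c, i, m, n}. Each listed edge has one endpoint in each part, so the graph is bipartite.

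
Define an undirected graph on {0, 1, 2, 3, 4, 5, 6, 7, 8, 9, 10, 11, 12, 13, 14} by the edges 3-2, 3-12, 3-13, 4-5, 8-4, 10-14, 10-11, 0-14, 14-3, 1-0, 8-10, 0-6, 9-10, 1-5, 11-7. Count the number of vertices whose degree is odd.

Degrees: 0:3, 1:2, 2:1, 3:4, 4:2, 5:2, 6:1, 7:1, 8:2, 9:1, 10:4, 11:2, 12:1, 13:1, 14:3
Odd-degree vertices: 0, 2, 6, 7, 9, 12, 13, 14.

8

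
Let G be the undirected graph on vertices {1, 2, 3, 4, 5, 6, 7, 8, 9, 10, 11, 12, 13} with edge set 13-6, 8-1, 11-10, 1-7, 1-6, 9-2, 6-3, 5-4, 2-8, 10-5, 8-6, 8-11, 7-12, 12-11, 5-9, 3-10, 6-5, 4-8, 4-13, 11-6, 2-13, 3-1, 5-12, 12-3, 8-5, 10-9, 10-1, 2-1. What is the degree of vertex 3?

4

Neighbors of 3: 1, 6, 10, 12.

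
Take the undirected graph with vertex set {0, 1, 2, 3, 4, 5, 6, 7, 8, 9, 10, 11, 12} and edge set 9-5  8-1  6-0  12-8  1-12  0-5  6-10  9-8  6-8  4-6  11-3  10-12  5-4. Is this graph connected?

No

Component: {2}
Component: {7}
Component: {3, 11}
Component: {0, 1, 4, 5, 6, 8, 9, 10, 12}
There are 4 separate components, so the graph is not connected.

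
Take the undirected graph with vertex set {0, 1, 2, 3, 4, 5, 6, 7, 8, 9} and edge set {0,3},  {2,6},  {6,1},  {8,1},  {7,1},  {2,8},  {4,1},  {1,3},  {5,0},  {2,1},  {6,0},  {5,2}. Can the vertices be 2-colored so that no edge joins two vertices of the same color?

No

1-2-8-1 is an odd cycle (length 3), and a bipartite graph can contain only even cycles.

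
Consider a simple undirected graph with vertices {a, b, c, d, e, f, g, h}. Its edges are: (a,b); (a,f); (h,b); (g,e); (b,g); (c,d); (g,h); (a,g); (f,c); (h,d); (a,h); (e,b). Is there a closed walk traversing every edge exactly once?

Degrees: a:4, b:4, c:2, d:2, e:2, f:2, g:4, h:4
Every vertex has even degree and the edges form a single connected piece, so an Eulerian circuit exists.

Yes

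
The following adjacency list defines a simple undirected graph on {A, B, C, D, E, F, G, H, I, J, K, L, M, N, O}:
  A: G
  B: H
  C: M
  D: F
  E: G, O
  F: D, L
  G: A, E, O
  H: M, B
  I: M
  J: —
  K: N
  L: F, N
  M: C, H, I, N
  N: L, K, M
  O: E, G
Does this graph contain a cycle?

|V| = 15, |E| = 13, number of components = 3.
One cycle is G-E-O-G.

Yes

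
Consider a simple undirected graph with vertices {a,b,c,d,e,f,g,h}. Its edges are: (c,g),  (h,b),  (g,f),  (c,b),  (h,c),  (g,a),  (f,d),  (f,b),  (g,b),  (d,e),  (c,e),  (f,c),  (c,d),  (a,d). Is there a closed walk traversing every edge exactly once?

Degrees: a:2, b:4, c:6, d:4, e:2, f:4, g:4, h:2
All degrees are even and the non-isolated vertices are connected — an Eulerian circuit exists.

Yes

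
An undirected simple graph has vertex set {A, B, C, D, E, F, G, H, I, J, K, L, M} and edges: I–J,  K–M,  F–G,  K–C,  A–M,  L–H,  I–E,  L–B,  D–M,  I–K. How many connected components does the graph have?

3

Component: {F, G}
Component: {B, H, L}
Component: {A, C, D, E, I, J, K, M}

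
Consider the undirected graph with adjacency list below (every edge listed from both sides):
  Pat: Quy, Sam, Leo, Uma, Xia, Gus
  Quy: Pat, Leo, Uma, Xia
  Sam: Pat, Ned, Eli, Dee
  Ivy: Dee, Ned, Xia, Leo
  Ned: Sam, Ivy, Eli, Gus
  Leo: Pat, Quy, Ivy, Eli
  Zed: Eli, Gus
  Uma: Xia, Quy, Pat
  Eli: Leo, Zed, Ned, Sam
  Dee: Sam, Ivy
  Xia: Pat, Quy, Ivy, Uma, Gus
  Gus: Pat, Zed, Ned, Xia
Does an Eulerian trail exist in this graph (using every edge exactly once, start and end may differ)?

Degrees: Pat:6, Quy:4, Sam:4, Ivy:4, Ned:4, Leo:4, Zed:2, Uma:3, Eli:4, Dee:2, Xia:5, Gus:4
Odd-degree vertices: Uma, Xia (2 total).
With 2 odd-degree vertices and all edges in one connected piece, an Eulerian trail exists (from Uma to Xia).

Yes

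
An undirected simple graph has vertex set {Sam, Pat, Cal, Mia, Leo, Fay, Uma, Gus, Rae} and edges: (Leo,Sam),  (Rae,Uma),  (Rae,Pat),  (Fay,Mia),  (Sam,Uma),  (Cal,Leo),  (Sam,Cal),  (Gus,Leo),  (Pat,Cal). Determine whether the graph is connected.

No

Component: {Mia, Fay}
Component: {Sam, Pat, Cal, Leo, Uma, Gus, Rae}
No edge joins these 2 groups, so the graph is disconnected.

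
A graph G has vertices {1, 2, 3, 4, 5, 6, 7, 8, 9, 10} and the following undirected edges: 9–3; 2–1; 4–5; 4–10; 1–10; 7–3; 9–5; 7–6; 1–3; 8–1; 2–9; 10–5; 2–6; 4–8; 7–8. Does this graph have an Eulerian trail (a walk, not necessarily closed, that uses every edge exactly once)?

No

Degrees: 1:4, 2:3, 3:3, 4:3, 5:3, 6:2, 7:3, 8:3, 9:3, 10:3
Odd-degree vertices: 2, 3, 4, 5, 7, 8, 9, 10 (8 total).
An Eulerian trail requires 0 or 2 odd-degree vertices; here there are 8.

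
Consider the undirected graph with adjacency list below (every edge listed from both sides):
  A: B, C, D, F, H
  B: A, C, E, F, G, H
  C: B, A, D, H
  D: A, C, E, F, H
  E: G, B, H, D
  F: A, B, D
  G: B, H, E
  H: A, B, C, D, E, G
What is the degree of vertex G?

Neighbors of G: B, E, H.

3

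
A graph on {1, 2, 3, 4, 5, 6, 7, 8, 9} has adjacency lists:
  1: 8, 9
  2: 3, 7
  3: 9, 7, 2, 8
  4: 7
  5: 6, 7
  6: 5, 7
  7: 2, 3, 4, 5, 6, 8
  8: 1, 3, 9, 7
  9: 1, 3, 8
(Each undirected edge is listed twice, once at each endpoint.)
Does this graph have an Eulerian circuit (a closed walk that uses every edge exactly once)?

Degrees: 1:2, 2:2, 3:4, 4:1, 5:2, 6:2, 7:6, 8:4, 9:3
Vertices with odd degree: 4, 9. An Eulerian circuit requires all degrees even.

No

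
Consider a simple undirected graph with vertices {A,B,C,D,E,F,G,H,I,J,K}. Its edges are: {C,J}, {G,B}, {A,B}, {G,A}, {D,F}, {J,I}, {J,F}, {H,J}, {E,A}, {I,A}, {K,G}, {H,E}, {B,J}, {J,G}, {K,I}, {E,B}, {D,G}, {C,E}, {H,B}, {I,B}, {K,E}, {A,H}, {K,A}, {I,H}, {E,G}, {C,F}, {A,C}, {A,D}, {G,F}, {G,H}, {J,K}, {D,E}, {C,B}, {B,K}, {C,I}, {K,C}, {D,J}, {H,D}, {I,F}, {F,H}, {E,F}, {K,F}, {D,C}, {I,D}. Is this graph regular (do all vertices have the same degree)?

Yes

Degrees: A:8, B:8, C:8, D:8, E:8, F:8, G:8, H:8, I:8, J:8, K:8
Every vertex has degree 8, so the graph is 8-regular.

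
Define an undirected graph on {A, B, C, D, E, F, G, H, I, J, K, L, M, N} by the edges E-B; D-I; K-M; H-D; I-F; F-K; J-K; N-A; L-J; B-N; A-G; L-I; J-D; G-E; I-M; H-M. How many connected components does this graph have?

3

Component: {C}
Component: {A, B, E, G, N}
Component: {D, F, H, I, J, K, L, M}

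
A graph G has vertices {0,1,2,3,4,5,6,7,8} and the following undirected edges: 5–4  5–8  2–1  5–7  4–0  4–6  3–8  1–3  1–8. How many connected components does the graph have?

Component: {0, 1, 2, 3, 4, 5, 6, 7, 8}

1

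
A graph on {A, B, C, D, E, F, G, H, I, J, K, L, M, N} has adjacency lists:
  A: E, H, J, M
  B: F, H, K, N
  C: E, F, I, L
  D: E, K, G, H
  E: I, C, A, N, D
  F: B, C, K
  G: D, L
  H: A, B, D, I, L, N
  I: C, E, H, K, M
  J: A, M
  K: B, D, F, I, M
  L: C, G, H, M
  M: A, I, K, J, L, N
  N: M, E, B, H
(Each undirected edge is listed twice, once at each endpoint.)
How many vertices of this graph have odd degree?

4

Degrees: A:4, B:4, C:4, D:4, E:5, F:3, G:2, H:6, I:5, J:2, K:5, L:4, M:6, N:4
Odd-degree vertices: E, F, I, K.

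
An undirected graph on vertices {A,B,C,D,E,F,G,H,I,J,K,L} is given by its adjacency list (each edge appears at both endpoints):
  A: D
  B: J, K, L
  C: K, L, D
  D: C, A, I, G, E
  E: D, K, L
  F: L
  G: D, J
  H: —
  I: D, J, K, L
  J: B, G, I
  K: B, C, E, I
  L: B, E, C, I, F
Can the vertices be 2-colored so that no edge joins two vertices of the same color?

Yes

Color {D, H, J, K, L} black and {A, B, C, E, F, G, I} white. No edge joins two same-colored vertices, so the graph is bipartite.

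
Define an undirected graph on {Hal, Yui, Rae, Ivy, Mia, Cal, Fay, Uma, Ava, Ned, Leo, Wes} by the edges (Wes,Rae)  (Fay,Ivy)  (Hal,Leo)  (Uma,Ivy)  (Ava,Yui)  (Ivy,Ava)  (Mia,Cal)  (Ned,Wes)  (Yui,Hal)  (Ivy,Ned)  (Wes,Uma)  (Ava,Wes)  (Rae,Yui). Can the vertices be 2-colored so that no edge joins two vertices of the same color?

A valid 2-coloring puts {Yui, Ivy, Cal, Leo, Wes} on one side and {Hal, Rae, Mia, Fay, Uma, Ava, Ned} on the other; every edge crosses between the two sides.

Yes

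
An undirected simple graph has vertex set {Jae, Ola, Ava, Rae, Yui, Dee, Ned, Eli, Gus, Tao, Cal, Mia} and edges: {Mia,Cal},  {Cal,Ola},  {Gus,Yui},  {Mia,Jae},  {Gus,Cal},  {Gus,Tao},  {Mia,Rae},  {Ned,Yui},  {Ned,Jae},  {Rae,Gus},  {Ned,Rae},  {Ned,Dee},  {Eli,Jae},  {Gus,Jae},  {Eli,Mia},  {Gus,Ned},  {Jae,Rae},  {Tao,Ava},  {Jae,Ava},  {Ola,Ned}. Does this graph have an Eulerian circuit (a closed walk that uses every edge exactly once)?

Degrees: Jae:6, Ola:2, Ava:2, Rae:4, Yui:2, Dee:1, Ned:6, Eli:2, Gus:6, Tao:2, Cal:3, Mia:4
Vertices with odd degree: Dee, Cal. An Eulerian circuit requires all degrees even.

No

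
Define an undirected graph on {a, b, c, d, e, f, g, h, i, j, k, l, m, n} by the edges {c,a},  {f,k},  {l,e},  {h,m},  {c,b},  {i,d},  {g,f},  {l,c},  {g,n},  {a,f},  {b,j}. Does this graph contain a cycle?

The graph has 14 vertices, 11 edges, and 3 connected components.
A forest on 14 vertices with 3 components has exactly 11 edges, which matches — so no cycle.

No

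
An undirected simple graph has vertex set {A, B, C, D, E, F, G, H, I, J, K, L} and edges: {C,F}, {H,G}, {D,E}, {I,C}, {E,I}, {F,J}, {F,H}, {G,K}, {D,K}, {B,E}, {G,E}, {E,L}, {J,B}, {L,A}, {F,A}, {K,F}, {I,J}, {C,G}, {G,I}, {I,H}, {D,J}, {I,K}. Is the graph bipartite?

No

The cycle G-I-E-G has length 3, which is odd, so the graph is not bipartite.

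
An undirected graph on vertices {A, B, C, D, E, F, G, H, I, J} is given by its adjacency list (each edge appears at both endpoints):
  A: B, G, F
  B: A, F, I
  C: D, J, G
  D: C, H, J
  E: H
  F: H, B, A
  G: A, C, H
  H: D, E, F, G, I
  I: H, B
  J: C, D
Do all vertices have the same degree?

No

Degrees: A:3, B:3, C:3, D:3, E:1, F:3, G:3, H:5, I:2, J:2
Degrees are not all equal (e.g. deg(E)=1 but deg(H)=5); not regular.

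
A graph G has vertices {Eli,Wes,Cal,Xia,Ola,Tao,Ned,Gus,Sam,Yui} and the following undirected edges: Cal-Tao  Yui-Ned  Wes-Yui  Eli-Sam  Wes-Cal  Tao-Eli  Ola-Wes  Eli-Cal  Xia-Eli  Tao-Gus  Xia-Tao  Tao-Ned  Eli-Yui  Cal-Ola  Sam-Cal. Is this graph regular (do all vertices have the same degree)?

No

Degrees: Eli:5, Wes:3, Cal:5, Xia:2, Ola:2, Tao:5, Ned:2, Gus:1, Sam:2, Yui:3
Degrees are not all equal (e.g. deg(Gus)=1 but deg(Eli)=5); not regular.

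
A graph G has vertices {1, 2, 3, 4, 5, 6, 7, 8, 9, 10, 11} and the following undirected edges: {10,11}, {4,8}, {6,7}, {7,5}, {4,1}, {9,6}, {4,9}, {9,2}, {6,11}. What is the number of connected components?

Component: {3}
Component: {1, 2, 4, 5, 6, 7, 8, 9, 10, 11}

2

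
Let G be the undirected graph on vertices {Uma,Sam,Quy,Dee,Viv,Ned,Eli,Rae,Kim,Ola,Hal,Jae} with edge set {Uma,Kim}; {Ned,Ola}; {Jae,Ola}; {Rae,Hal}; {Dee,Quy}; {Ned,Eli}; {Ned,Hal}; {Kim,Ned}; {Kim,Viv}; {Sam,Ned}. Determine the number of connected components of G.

2

Component: {Quy, Dee}
Component: {Uma, Sam, Viv, Ned, Eli, Rae, Kim, Ola, Hal, Jae}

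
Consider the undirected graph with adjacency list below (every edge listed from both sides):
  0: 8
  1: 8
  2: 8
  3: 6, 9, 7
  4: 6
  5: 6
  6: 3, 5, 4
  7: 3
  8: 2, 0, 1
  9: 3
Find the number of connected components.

Component: {0, 1, 2, 8}
Component: {3, 4, 5, 6, 7, 9}

2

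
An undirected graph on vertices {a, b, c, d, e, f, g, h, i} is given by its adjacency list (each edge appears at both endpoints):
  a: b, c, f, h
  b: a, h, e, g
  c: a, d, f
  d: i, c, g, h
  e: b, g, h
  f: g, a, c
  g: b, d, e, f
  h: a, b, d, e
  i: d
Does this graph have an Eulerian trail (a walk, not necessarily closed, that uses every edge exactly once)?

No

Degrees: a:4, b:4, c:3, d:4, e:3, f:3, g:4, h:4, i:1
Odd-degree vertices: c, e, f, i (4 total).
With 4 odd-degree vertices (more than two), no single trail can use every edge.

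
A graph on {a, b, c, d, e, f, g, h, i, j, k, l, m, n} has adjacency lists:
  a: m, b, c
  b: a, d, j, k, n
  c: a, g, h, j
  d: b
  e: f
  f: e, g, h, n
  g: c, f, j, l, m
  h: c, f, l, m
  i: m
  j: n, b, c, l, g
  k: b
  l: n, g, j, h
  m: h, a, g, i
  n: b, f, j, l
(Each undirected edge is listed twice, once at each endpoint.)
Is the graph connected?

Starting from a and exploring outward reaches every vertex (a, b, c, m, n, j, d, k, h, g, i, f, l, e); the graph is connected.

Yes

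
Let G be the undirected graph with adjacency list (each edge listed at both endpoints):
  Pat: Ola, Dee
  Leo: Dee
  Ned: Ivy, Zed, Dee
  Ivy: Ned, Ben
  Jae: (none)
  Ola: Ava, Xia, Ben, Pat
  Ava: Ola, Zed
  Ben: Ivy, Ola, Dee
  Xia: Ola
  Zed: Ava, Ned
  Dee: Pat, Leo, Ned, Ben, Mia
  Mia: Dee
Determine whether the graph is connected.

No

Component: {Jae}
Component: {Pat, Leo, Ned, Ivy, Ola, Ava, Ben, Xia, Zed, Dee, Mia}
There are 2 separate components, so the graph is not connected.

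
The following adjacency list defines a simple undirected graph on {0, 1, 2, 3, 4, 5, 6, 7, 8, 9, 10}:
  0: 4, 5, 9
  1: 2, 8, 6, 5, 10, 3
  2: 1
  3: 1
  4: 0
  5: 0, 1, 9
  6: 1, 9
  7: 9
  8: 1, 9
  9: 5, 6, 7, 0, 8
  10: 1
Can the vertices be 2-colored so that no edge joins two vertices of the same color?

No

The cycle 0-9-5-0 has length 3, which is odd, so the graph is not bipartite.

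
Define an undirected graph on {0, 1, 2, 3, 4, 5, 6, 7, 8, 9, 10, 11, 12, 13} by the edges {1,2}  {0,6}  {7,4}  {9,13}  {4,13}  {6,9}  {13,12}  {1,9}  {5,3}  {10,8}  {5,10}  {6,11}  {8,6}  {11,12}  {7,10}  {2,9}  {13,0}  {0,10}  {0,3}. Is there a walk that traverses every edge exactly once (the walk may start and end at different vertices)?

Yes

Degrees: 0:4, 1:2, 2:2, 3:2, 4:2, 5:2, 6:4, 7:2, 8:2, 9:4, 10:4, 11:2, 12:2, 13:4
Odd-degree vertices: none (0 total).
The non-isolated vertices are connected and exactly 0 have odd degree, so an Eulerian trail exists.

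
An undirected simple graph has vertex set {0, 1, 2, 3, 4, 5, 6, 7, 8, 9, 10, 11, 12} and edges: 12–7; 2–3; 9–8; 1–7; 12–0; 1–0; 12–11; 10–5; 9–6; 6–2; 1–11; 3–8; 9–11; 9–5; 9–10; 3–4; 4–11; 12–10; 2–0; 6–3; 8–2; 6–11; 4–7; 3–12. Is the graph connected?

Yes

Starting from 0 and exploring outward reaches every vertex (0, 1, 12, 2, 11, 7, 3, 10, 6, 8, 9, 4, 5); the graph is connected.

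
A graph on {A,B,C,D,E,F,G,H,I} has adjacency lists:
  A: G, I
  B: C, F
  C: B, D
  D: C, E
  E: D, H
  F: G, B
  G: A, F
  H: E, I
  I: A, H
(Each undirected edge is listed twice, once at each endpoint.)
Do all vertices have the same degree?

Yes

Degrees: A:2, B:2, C:2, D:2, E:2, F:2, G:2, H:2, I:2
Every vertex has degree 2, so the graph is 2-regular.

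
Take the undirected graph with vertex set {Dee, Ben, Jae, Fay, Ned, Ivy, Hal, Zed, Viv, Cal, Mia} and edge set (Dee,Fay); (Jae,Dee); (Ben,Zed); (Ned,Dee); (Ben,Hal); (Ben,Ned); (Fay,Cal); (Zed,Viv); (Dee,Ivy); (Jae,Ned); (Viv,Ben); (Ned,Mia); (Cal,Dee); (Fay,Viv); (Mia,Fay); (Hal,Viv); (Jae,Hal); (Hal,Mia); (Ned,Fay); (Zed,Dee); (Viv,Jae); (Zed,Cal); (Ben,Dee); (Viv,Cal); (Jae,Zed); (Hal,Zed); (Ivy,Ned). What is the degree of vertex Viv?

Neighbors of Viv: Ben, Jae, Fay, Hal, Zed, Cal.

6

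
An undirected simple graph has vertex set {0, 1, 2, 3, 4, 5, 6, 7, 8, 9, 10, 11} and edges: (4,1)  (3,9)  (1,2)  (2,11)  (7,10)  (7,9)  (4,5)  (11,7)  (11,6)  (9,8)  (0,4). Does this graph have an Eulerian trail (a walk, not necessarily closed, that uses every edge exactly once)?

No

Degrees: 0:1, 1:2, 2:2, 3:1, 4:3, 5:1, 6:1, 7:3, 8:1, 9:3, 10:1, 11:3
Odd-degree vertices: 0, 3, 4, 5, 6, 7, 8, 9, 10, 11 (10 total).
An Eulerian trail requires 0 or 2 odd-degree vertices; here there are 10.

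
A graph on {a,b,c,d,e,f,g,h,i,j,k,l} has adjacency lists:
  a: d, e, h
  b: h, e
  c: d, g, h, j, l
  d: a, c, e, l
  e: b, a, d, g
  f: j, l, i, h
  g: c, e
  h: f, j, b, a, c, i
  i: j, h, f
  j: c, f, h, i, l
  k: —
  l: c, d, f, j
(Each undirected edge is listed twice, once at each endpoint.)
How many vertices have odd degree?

4

Degrees: a:3, b:2, c:5, d:4, e:4, f:4, g:2, h:6, i:3, j:5, k:0, l:4
Odd-degree vertices: a, c, i, j.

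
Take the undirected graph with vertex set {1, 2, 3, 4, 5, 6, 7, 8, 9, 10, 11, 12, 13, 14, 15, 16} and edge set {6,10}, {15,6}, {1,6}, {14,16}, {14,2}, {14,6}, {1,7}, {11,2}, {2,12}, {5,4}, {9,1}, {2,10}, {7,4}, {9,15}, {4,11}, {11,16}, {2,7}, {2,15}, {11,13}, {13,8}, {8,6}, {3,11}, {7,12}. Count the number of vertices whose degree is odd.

Degrees: 1:3, 2:6, 3:1, 4:3, 5:1, 6:5, 7:4, 8:2, 9:2, 10:2, 11:5, 12:2, 13:2, 14:3, 15:3, 16:2
Odd-degree vertices: 1, 3, 4, 5, 6, 11, 14, 15.

8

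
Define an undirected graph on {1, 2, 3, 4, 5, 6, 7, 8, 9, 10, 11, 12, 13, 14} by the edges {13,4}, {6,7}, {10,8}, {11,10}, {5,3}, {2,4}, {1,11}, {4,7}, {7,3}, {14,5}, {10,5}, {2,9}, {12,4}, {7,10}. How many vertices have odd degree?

Degrees: 1:1, 2:2, 3:2, 4:4, 5:3, 6:1, 7:4, 8:1, 9:1, 10:4, 11:2, 12:1, 13:1, 14:1
Odd-degree vertices: 1, 5, 6, 8, 9, 12, 13, 14.

8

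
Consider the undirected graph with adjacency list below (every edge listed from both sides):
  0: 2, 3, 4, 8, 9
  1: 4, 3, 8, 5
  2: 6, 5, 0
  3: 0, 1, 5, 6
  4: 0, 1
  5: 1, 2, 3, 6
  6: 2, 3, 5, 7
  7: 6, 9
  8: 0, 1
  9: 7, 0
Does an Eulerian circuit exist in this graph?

Degrees: 0:5, 1:4, 2:3, 3:4, 4:2, 5:4, 6:4, 7:2, 8:2, 9:2
Vertices with odd degree: 0, 2. An Eulerian circuit requires all degrees even.

No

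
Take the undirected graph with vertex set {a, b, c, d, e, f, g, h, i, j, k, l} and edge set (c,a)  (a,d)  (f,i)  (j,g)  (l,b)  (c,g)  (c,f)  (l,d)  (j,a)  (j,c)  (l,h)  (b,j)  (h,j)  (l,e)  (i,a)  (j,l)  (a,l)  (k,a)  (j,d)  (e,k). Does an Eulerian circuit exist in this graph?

No

Degrees: a:6, b:2, c:4, d:3, e:2, f:2, g:2, h:2, i:2, j:7, k:2, l:6
d, j have odd degree; an Eulerian circuit needs every degree to be even, so none exists.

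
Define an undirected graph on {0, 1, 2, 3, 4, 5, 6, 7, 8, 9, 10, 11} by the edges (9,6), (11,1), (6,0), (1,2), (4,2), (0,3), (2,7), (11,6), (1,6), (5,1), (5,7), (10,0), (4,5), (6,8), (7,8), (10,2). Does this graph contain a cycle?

Yes

The graph has 12 vertices, 16 edges, and 1 connected component.
Since 16 > 12 - 1, a cycle must exist; for instance 1-5-4-2-1.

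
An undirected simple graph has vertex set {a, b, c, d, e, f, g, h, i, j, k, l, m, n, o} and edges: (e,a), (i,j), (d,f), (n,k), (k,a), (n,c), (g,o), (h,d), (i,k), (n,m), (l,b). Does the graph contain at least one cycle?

|V| = 15, |E| = 11, number of components = 4.
A forest on 15 vertices with 4 components has exactly 11 edges, which matches — so no cycle.

No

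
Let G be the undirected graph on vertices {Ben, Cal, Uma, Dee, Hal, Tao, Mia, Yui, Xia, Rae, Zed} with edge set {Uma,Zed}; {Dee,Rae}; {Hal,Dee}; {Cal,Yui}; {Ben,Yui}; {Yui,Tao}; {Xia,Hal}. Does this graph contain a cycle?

The graph has 11 vertices, 7 edges, and 4 connected components.
A forest on 11 vertices with 4 components has exactly 7 edges, which matches — so no cycle.

No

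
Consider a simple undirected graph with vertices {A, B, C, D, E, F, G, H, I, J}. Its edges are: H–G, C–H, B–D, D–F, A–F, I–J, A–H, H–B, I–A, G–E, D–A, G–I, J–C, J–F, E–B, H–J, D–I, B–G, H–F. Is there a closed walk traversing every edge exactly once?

Degrees: A:4, B:4, C:2, D:4, E:2, F:4, G:4, H:6, I:4, J:4
All degrees are even and the non-isolated vertices are connected — an Eulerian circuit exists.

Yes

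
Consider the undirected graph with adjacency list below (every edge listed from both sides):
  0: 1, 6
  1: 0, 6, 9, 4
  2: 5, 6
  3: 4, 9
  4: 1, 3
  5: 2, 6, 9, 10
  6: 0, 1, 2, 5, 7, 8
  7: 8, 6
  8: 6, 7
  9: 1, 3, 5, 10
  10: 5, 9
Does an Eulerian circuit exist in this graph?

Degrees: 0:2, 1:4, 2:2, 3:2, 4:2, 5:4, 6:6, 7:2, 8:2, 9:4, 10:2
All degrees are even and the non-isolated vertices are connected — an Eulerian circuit exists.

Yes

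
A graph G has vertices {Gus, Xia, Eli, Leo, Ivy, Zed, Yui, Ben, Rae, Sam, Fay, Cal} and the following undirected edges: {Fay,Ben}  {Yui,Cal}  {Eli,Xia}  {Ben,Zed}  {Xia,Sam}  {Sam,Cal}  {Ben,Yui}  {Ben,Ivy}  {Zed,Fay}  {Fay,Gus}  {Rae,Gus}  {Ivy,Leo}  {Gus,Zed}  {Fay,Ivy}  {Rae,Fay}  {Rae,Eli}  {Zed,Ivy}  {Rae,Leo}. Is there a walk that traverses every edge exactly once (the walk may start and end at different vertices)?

Degrees: Gus:3, Xia:2, Eli:2, Leo:2, Ivy:4, Zed:4, Yui:2, Ben:4, Rae:4, Sam:2, Fay:5, Cal:2
Odd-degree vertices: Gus, Fay (2 total).
The non-isolated vertices are connected and exactly 2 have odd degree, so an Eulerian trail exists (from Gus to Fay).

Yes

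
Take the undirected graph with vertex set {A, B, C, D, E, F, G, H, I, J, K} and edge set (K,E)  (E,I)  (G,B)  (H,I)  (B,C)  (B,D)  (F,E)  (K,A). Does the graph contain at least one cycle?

No

|V| = 11, |E| = 8, number of components = 3.
A forest on 11 vertices with 3 components has exactly 8 edges, which matches — so no cycle.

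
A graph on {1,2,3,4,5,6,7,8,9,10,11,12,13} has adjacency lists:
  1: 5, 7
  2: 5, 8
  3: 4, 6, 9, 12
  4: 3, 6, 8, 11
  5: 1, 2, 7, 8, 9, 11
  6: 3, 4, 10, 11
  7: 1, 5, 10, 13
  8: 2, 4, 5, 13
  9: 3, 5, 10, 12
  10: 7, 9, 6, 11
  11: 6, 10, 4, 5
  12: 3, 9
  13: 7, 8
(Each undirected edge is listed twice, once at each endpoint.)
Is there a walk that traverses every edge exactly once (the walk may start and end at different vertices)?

Yes

Degrees: 1:2, 2:2, 3:4, 4:4, 5:6, 6:4, 7:4, 8:4, 9:4, 10:4, 11:4, 12:2, 13:2
Odd-degree vertices: none (0 total).
The non-isolated vertices are connected and exactly 0 have odd degree, so an Eulerian trail exists.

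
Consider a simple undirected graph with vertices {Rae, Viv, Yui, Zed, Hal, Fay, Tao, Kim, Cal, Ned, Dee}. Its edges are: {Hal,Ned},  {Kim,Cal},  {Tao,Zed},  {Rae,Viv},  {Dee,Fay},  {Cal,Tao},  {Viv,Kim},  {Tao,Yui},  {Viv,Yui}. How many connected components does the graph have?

3

Component: {Hal, Ned}
Component: {Fay, Dee}
Component: {Rae, Viv, Yui, Zed, Tao, Kim, Cal}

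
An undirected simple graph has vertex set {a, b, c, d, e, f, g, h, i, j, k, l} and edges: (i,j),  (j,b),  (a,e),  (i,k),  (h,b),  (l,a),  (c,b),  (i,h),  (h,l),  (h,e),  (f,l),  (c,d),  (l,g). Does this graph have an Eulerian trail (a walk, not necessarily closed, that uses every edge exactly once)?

No

Degrees: a:2, b:3, c:2, d:1, e:2, f:1, g:1, h:4, i:3, j:2, k:1, l:4
Odd-degree vertices: b, d, f, g, i, k (6 total).
With 6 odd-degree vertices (more than two), no single trail can use every edge.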